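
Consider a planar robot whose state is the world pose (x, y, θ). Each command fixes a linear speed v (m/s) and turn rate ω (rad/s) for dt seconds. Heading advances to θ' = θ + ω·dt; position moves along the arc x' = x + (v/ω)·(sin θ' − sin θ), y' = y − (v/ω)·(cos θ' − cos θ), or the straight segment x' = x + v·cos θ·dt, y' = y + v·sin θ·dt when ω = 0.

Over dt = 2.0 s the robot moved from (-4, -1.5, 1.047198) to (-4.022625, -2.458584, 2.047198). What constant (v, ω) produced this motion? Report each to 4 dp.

v = -0.5000, ω = 0.5000

Δθ = 2.047198 − 1.047198 = 1.000000
ω = Δθ/dt = 1.000000/2.0 = 0.5000
R = −Δy/(cos θ' − cos θ) = -1.0000
v = R·ω = -1.0000·0.5000 = -0.5000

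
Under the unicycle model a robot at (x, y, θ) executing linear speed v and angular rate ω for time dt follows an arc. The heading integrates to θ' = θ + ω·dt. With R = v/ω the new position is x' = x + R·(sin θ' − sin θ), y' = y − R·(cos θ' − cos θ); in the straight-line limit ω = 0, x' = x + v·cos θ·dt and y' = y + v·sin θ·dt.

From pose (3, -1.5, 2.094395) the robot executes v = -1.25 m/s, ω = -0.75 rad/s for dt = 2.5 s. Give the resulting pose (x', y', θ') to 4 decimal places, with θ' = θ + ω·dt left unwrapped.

θ' = 2.0944 + -0.75·2.5 = 0.2194
R = v/ω = -1.25/-0.75 = 1.6667
x' = 3 + 1.6667·(sin 0.2194 − sin 2.0944) = 1.9194
y' = -1.5 − 1.6667·(cos 0.2194 − cos 2.0944) = -3.9600

(1.9194, -3.9600, 0.2194)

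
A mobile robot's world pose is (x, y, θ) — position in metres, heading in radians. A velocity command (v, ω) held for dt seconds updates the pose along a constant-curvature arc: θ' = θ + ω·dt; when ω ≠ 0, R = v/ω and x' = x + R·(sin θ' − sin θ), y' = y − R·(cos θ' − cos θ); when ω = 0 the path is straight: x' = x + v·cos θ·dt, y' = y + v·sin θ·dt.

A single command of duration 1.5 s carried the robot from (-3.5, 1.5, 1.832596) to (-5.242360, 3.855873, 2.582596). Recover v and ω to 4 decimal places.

v = 2.0000, ω = 0.5000

Δθ = 2.582596 − 1.832596 = 0.750000
ω = Δθ/dt = 0.750000/1.5 = 0.5000
R = −Δy/(cos θ' − cos θ) = 4.0000
v = R·ω = 4.0000·0.5000 = 2.0000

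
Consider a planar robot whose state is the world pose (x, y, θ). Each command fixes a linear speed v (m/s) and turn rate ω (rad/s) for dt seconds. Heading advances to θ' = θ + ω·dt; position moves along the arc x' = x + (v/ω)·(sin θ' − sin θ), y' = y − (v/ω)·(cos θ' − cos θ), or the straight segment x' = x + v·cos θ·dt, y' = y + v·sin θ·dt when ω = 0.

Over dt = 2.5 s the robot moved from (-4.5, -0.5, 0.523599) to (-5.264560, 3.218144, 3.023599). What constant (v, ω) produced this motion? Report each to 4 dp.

v = 2.0000, ω = 1.0000

Δθ = 3.023599 − 0.523599 = 2.500000
ω = Δθ/dt = 2.500000/2.5 = 1.0000
R = −Δy/(cos θ' − cos θ) = 2.0000
v = R·ω = 2.0000·1.0000 = 2.0000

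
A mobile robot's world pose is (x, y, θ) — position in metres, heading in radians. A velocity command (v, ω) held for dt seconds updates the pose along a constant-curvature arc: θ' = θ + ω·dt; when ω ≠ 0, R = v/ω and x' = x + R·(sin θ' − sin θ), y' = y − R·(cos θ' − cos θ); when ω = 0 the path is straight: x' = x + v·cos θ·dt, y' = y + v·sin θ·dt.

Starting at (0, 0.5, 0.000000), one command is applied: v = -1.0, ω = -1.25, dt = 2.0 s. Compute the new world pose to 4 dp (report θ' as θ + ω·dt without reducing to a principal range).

(-0.4788, 1.9409, -2.5000)

θ' = 0.0000 + -1.25·2.0 = -2.5000
R = v/ω = -1.0/-1.25 = 0.8000
x' = 0 + 0.8000·(sin -2.5000 − sin 0.0000) = -0.4788
y' = 0.5 − 0.8000·(cos -2.5000 − cos 0.0000) = 1.9409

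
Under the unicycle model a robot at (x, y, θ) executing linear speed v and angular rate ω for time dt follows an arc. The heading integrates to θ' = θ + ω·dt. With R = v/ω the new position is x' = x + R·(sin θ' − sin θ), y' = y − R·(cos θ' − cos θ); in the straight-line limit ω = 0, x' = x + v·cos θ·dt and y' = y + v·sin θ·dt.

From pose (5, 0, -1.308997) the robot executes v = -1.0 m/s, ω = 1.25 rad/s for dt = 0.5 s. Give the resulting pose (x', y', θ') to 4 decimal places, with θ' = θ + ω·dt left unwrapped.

(4.7328, 0.4130, -0.6840)

θ' = -1.3090 + 1.25·0.5 = -0.6840
R = v/ω = -1.0/1.25 = -0.8000
x' = 5 + -0.8000·(sin -0.6840 − sin -1.3090) = 4.7328
y' = 0 − -0.8000·(cos -0.6840 − cos -1.3090) = 0.4130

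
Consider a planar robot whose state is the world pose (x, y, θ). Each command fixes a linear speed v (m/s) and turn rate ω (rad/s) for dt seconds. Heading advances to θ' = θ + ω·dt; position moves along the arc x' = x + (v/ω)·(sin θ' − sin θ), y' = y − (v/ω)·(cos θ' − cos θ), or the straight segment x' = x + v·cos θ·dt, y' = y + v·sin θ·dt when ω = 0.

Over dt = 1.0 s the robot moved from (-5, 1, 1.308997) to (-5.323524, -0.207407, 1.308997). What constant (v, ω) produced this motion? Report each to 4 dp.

Δθ = 1.308997 − 1.308997 = 0.000000
ω = Δθ/dt = 0.000000/1.0 = 0.0000
ω = 0 → v = (Δx·cos θ + Δy·sin θ)/dt = -1.2500

v = -1.2500, ω = 0.0000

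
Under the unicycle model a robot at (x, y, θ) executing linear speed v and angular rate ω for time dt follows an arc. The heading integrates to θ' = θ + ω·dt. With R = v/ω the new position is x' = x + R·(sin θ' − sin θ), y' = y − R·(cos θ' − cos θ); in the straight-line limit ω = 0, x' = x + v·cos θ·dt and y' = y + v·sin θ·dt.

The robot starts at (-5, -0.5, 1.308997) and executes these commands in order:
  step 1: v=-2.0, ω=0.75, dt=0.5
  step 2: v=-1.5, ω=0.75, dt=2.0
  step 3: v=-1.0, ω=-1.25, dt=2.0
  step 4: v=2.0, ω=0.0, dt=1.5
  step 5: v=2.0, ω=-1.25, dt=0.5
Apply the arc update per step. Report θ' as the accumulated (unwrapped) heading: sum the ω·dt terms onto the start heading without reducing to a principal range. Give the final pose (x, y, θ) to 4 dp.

step 1: θ'=1.6840 (R=-2.6667) → pose (-5.0738, -1.4914, 1.6840)
step 2: θ'=3.1840 (R=-2.0000) → pose (-3.0018, -3.2637, 3.1840)
step 3: θ'=0.6840 (R=0.8000) → pose (-2.4624, -4.6830, 0.6840)
step 4: θ'=0.6840 (straight) → pose (-0.1372, -2.7873, 0.6840)
step 5: θ'=0.0590 (R=-1.6000) → pose (0.7795, -2.4302, 0.0590)

(0.7795, -2.4302, 0.0590)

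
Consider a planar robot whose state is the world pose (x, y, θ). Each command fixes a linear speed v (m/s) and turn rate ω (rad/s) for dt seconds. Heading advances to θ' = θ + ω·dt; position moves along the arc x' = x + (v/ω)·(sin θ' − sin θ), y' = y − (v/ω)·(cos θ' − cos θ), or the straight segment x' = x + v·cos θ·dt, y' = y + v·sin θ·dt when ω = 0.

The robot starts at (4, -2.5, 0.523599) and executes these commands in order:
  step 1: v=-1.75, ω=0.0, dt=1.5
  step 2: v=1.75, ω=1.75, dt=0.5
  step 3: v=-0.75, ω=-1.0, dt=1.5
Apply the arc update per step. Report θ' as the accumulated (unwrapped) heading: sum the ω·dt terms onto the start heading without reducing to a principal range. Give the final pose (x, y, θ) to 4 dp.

step 1: θ'=0.5236 (straight) → pose (1.7267, -3.8125, 0.5236)
step 2: θ'=1.3986 (R=1.0000) → pose (2.2119, -3.1178, 1.3986)
step 3: θ'=-0.1014 (R=0.7500) → pose (1.3971, -3.7355, -0.1014)

(1.3971, -3.7355, -0.1014)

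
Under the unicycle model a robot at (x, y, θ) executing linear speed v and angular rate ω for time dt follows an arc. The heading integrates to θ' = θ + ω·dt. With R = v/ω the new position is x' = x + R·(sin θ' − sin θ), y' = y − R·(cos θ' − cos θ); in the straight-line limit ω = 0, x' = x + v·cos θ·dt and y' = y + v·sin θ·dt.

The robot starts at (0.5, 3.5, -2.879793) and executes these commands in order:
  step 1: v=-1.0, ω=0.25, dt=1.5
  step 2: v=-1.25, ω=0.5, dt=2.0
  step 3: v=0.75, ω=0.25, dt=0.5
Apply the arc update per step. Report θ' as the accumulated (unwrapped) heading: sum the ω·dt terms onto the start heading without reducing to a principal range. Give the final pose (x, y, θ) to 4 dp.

(2.8992, 5.9509, -1.3798)

step 1: θ'=-2.5048 (R=-4.0000) → pose (1.8432, 4.1477, -2.5048)
step 2: θ'=-1.5048 (R=-2.5000) → pose (2.8512, 6.3226, -1.5048)
step 3: θ'=-1.3798 (R=3.0000) → pose (2.8992, 5.9509, -1.3798)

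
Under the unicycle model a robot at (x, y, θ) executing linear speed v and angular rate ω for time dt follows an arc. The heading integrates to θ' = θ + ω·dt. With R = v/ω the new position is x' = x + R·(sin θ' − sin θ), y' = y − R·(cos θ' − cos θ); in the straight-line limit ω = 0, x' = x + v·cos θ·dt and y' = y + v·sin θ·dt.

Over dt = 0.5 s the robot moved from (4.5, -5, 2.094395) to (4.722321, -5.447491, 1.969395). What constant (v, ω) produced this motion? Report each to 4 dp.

Δθ = 1.969395 − 2.094395 = -0.125000
ω = Δθ/dt = -0.125000/0.5 = -0.2500
R = −Δy/(cos θ' − cos θ) = 4.0000
v = R·ω = 4.0000·-0.2500 = -1.0000

v = -1.0000, ω = -0.2500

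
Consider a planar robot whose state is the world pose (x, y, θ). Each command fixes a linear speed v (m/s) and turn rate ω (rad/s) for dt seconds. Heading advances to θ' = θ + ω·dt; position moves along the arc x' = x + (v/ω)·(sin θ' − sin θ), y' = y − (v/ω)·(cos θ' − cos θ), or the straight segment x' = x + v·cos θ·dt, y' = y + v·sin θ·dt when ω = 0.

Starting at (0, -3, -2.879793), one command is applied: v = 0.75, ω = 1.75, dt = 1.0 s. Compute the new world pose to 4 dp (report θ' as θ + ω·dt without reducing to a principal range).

(-0.2766, -3.5969, -1.1298)

θ' = -2.8798 + 1.75·1.0 = -1.1298
R = v/ω = 0.75/1.75 = 0.4286
x' = 0 + 0.4286·(sin -1.1298 − sin -2.8798) = -0.2766
y' = -3 − 0.4286·(cos -1.1298 − cos -2.8798) = -3.5969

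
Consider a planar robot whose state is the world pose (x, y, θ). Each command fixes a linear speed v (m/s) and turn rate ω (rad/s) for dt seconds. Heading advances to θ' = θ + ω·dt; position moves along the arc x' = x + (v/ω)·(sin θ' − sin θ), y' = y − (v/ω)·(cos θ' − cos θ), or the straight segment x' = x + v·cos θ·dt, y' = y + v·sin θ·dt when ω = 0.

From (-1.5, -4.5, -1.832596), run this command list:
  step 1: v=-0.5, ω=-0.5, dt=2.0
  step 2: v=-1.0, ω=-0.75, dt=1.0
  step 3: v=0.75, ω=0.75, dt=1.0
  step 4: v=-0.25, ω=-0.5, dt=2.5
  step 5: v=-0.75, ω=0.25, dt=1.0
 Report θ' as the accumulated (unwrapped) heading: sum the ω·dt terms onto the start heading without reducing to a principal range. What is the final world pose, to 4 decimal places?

step 1: θ'=-2.8326 (R=1.0000) → pose (-0.8382, -3.8062, -2.8326)
step 2: θ'=-3.5826 (R=1.3333) → pose (0.1364, -3.8706, -3.5826)
step 3: θ'=-2.8326 (R=1.0000) → pose (-0.5945, -3.8223, -2.8326)
step 4: θ'=-4.0826 (R=0.5000) → pose (-0.0384, -4.0041, -4.0826)
step 5: θ'=-3.8326 (R=-3.0000) → pose (0.4741, -4.5490, -3.8326)

(0.4741, -4.5490, -3.8326)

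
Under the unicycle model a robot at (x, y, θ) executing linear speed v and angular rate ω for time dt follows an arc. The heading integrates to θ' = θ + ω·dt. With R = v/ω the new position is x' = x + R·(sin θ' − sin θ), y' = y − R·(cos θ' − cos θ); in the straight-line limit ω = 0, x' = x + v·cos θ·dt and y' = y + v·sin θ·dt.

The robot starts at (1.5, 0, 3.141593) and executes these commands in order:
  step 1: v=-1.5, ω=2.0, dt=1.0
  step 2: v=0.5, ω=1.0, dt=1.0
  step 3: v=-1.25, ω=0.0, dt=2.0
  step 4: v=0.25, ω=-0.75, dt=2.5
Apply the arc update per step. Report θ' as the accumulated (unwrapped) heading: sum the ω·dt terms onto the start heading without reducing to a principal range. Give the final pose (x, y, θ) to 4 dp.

step 1: θ'=5.1416 (R=-0.7500) → pose (2.1820, 1.0621, 5.1416)
step 2: θ'=6.1416 (R=0.5000) → pose (2.5661, 0.7752, 6.1416)
step 3: θ'=6.1416 (straight) → pose (0.0911, 1.1280, 6.1416)
step 4: θ'=4.2666 (R=-0.3333) → pose (0.3448, 0.6543, 4.2666)

(0.3448, 0.6543, 4.2666)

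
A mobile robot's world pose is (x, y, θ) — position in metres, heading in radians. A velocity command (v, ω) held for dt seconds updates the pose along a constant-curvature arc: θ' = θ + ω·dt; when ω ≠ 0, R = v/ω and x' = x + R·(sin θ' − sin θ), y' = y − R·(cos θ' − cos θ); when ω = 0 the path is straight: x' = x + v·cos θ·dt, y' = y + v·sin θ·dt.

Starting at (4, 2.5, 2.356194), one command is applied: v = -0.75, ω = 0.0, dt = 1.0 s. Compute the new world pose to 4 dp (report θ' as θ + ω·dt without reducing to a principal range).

θ' = 2.3562 + 0.0·1.0 = 2.3562
ω = 0 → straight: x' = 4 + -0.75·cos(2.3562)·1.0 = 4.5303
y' = 2.5 + -0.75·sin(2.3562)·1.0 = 1.9697

(4.5303, 1.9697, 2.3562)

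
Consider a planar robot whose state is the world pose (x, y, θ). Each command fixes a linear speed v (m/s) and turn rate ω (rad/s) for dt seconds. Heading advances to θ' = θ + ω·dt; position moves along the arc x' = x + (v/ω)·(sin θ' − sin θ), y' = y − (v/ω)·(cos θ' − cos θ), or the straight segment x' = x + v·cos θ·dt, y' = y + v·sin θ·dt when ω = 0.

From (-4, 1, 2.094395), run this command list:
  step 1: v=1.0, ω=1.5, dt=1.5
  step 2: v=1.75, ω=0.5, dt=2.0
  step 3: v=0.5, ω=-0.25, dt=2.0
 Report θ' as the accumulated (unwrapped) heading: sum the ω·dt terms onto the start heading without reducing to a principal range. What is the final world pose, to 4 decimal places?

(-4.3887, -3.3386, 4.8444)

step 1: θ'=4.3444 (R=0.6667) → pose (-5.1994, 0.9065, 4.3444)
step 2: θ'=5.3444 (R=3.5000) → pose (-4.7577, -2.4203, 5.3444)
step 3: θ'=4.8444 (R=-2.0000) → pose (-4.3887, -3.3386, 4.8444)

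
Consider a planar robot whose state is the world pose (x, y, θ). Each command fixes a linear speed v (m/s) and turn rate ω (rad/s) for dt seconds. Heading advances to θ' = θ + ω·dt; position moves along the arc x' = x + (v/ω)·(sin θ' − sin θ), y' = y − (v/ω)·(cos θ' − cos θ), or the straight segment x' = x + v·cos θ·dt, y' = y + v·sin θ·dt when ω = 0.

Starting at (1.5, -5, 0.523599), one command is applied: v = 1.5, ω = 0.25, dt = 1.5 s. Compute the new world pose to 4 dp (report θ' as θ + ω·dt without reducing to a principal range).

θ' = 0.5236 + 0.25·1.5 = 0.8986
R = v/ω = 1.5/0.25 = 6.0000
x' = 1.5 + 6.0000·(sin 0.8986 − sin 0.5236) = 3.1947
y' = -5 − 6.0000·(cos 0.8986 − cos 0.5236) = -3.5401

(3.1947, -3.5401, 0.8986)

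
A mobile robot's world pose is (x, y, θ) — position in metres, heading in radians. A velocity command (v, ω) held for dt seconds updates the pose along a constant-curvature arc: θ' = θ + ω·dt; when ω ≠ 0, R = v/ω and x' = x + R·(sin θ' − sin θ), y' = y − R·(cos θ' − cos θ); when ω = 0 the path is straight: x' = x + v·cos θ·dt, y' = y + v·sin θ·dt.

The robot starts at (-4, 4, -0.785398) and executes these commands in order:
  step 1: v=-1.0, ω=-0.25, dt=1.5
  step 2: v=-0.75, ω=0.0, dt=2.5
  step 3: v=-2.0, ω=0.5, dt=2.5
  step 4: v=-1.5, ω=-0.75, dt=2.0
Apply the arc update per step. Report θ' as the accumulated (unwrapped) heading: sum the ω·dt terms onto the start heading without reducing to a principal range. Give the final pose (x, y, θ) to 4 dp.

(-11.7666, 11.0124, -1.4104)

step 1: θ'=-1.1604 (R=4.0000) → pose (-4.8394, 5.2325, -1.1604)
step 2: θ'=-1.1604 (straight) → pose (-5.5875, 6.9518, -1.1604)
step 3: θ'=0.0896 (R=-4.0000) → pose (-9.6133, 9.3399, 0.0896)
step 4: θ'=-1.4104 (R=2.0000) → pose (-11.7666, 11.0124, -1.4104)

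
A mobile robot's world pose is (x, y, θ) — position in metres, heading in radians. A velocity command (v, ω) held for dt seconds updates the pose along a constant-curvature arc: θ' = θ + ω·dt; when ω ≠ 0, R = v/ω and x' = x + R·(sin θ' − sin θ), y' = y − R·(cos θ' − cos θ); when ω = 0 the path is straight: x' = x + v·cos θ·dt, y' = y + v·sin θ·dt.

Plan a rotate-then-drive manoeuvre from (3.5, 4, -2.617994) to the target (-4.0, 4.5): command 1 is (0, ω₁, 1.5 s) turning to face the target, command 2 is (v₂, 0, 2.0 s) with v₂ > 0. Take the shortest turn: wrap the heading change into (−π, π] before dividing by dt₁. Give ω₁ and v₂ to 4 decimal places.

ω₁ = -0.3934, v₂ = 3.7583

heading to target = atan2(4.5−4, -4−3.5) = 3.0750
Δθ = wrap(3.0750 − -2.6180) = -0.5902; ω₁ = Δθ/dt₁ = -0.3934
distance = √((-4−3.5)² + (4.5−4)²) = 7.5166; v₂ = distance/dt₂ = 3.7583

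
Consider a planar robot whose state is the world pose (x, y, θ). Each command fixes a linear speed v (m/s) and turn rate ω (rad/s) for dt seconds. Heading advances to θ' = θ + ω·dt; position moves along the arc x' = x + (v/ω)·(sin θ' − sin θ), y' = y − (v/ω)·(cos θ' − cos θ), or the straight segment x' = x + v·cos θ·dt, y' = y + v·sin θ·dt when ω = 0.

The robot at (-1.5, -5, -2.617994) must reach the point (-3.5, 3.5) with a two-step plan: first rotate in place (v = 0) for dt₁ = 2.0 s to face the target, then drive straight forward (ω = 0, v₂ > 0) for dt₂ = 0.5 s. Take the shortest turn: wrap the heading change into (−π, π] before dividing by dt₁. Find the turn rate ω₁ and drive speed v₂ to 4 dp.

ω₁ = -0.9317, v₂ = 17.4642

heading to target = atan2(3.5−-5, -3.5−-1.5) = 1.8019
Δθ = wrap(1.8019 − -2.6180) = -1.8633; ω₁ = Δθ/dt₁ = -0.9317
distance = √((-3.5−-1.5)² + (3.5−-5)²) = 8.7321; v₂ = distance/dt₂ = 17.4642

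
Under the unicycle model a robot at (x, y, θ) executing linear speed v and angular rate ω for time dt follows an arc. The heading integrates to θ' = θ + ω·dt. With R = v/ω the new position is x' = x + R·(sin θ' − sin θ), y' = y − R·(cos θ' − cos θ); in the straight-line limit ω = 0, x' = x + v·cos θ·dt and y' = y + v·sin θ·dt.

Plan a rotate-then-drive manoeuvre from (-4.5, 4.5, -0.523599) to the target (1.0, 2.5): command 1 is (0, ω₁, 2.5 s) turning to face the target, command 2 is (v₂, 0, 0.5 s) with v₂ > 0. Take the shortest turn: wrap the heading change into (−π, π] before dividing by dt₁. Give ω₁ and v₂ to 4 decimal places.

heading to target = atan2(2.5−4.5, 1−-4.5) = -0.3488
Δθ = wrap(-0.3488 − -0.5236) = 0.1748; ω₁ = Δθ/dt₁ = 0.0699
distance = √((1−-4.5)² + (2.5−4.5)²) = 5.8523; v₂ = distance/dt₂ = 11.7047

ω₁ = 0.0699, v₂ = 11.7047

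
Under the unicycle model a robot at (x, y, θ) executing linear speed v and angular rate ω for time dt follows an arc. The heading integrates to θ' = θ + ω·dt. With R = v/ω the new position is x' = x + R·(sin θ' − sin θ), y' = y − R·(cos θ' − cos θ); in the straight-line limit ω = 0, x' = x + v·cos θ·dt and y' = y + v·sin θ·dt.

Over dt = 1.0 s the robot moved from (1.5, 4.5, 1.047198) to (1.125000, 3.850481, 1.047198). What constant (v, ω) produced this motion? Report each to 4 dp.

Δθ = 1.047198 − 1.047198 = 0.000000
ω = Δθ/dt = 0.000000/1.0 = 0.0000
ω = 0 → v = (Δx·cos θ + Δy·sin θ)/dt = -0.7500

v = -0.7500, ω = 0.0000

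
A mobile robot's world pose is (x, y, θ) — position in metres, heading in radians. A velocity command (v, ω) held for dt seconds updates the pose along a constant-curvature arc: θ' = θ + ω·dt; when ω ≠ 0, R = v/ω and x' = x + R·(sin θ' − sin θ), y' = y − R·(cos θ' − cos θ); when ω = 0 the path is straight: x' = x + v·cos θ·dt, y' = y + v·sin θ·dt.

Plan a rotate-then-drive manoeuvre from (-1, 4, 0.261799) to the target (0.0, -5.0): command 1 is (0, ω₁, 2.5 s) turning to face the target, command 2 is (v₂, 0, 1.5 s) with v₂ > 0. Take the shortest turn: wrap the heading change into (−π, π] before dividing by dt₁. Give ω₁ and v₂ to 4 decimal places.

heading to target = atan2(-5−4, 0−-1) = -1.4601
Δθ = wrap(-1.4601 − 0.2618) = -1.7219; ω₁ = Δθ/dt₁ = -0.6888
distance = √((0−-1)² + (-5−4)²) = 9.0554; v₂ = distance/dt₂ = 6.0369

ω₁ = -0.6888, v₂ = 6.0369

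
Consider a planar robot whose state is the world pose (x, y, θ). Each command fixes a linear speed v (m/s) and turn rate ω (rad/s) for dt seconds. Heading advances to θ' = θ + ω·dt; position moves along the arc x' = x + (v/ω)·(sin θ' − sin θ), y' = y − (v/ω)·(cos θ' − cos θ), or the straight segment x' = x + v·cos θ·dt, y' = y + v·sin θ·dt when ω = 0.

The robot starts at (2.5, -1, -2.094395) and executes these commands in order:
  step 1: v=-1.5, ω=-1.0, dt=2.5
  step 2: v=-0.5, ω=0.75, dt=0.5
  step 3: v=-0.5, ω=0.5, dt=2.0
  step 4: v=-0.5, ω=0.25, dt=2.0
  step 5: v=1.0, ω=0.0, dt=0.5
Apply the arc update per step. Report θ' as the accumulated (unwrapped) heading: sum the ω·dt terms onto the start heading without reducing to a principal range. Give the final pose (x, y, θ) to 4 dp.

(6.6854, -2.3695, -2.7194)

step 1: θ'=-4.5944 (R=1.5000) → pose (5.2886, -1.5734, -4.5944)
step 2: θ'=-4.2194 (R=-0.6667) → pose (5.3634, -1.8104, -4.2194)
step 3: θ'=-3.2194 (R=-1.0000) → pose (6.1666, -2.3342, -3.2194)
step 4: θ'=-2.7194 (R=-2.0000) → pose (7.1415, -2.1646, -2.7194)
step 5: θ'=-2.7194 (straight) → pose (6.6854, -2.3695, -2.7194)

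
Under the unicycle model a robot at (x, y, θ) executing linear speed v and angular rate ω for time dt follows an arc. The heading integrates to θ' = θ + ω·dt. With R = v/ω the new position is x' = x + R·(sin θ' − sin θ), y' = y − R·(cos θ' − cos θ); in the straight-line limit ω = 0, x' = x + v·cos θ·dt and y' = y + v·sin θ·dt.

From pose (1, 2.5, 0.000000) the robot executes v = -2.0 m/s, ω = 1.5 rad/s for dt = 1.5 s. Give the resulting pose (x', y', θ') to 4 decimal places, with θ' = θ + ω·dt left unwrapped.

(-0.0374, 0.3291, 2.2500)

θ' = 0.0000 + 1.5·1.5 = 2.2500
R = v/ω = -2.0/1.5 = -1.3333
x' = 1 + -1.3333·(sin 2.2500 − sin 0.0000) = -0.0374
y' = 2.5 − -1.3333·(cos 2.2500 − cos 0.0000) = 0.3291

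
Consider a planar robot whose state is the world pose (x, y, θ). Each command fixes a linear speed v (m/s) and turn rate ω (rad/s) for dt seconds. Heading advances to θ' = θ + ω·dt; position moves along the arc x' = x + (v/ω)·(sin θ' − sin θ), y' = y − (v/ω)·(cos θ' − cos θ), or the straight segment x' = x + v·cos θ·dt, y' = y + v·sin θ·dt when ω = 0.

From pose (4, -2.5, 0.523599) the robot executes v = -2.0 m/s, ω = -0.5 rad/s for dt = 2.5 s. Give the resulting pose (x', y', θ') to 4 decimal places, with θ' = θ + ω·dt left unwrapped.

θ' = 0.5236 + -0.5·2.5 = -0.7264
R = v/ω = -2.0/-0.5 = 4.0000
x' = 4 + 4.0000·(sin -0.7264 − sin 0.5236) = -0.6567
y' = -2.5 − 4.0000·(cos -0.7264 − cos 0.5236) = -2.0262

(-0.6567, -2.0262, -0.7264)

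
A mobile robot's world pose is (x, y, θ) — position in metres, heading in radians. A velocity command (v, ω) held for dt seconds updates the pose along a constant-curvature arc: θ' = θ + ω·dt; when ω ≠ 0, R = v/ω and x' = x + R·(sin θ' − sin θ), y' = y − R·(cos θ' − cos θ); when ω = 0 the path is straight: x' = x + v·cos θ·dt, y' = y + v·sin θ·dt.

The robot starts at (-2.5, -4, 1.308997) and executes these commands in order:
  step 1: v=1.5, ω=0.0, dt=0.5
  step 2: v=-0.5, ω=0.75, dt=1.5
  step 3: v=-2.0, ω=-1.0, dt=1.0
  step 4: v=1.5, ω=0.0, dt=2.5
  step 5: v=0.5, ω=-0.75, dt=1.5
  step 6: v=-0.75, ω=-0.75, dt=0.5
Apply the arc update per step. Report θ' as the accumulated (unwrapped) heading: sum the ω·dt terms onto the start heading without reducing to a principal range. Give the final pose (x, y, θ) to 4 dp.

(-0.8149, -1.5334, -0.0660)

step 1: θ'=1.3090 (straight) → pose (-2.3059, -3.2756, 1.3090)
step 2: θ'=2.4340 (R=-0.6667) → pose (-2.0953, -3.9547, 2.4340)
step 3: θ'=1.4340 (R=2.0000) → pose (-1.4140, -5.7473, 1.4340)
step 4: θ'=1.4340 (straight) → pose (-0.9026, -2.0324, 1.4340)
step 5: θ'=0.3090 (R=-0.6667) → pose (-0.4449, -1.4882, 0.3090)
step 6: θ'=-0.0660 (R=1.0000) → pose (-0.8149, -1.5334, -0.0660)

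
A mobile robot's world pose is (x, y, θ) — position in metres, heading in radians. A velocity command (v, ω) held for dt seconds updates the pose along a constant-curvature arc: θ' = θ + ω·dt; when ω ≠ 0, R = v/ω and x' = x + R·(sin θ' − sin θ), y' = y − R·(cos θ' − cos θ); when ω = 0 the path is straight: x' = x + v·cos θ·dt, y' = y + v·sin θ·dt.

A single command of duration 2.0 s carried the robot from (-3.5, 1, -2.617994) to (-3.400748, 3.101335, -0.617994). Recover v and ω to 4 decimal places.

Δθ = -0.617994 − -2.617994 = 2.000000
ω = Δθ/dt = 2.000000/2.0 = 1.0000
R = −Δy/(cos θ' − cos θ) = -1.2500
v = R·ω = -1.2500·1.0000 = -1.2500

v = -1.2500, ω = 1.0000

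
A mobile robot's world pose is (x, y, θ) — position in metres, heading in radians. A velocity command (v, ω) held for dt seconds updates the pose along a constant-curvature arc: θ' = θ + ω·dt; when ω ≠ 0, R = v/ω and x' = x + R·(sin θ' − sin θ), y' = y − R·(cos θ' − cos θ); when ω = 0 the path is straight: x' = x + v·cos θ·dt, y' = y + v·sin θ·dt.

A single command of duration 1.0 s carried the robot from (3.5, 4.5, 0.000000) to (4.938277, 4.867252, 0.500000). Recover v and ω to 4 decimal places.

Δθ = 0.500000 − 0.000000 = 0.500000
ω = Δθ/dt = 0.500000/1.0 = 0.5000
R = Δx/(sin θ' − sin θ) = 3.0000
v = R·ω = 3.0000·0.5000 = 1.5000

v = 1.5000, ω = 0.5000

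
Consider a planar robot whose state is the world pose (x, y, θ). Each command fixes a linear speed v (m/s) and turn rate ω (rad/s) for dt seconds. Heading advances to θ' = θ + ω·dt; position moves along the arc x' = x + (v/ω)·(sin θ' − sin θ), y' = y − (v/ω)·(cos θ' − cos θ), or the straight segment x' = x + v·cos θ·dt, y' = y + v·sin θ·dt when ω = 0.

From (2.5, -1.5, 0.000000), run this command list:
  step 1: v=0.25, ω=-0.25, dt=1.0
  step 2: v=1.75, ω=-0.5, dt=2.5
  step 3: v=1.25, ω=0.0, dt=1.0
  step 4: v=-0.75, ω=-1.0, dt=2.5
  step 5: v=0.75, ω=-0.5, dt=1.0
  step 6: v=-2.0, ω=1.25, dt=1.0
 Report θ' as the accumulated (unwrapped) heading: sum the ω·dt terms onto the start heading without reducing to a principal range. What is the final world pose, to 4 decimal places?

step 1: θ'=-0.2500 (R=-1.0000) → pose (2.7474, -1.5311, -0.2500)
step 2: θ'=-1.5000 (R=-3.5000) → pose (5.3727, -4.6747, -1.5000)
step 3: θ'=-1.5000 (straight) → pose (5.4611, -5.9216, -1.5000)
step 4: θ'=-4.0000 (R=0.7500) → pose (6.7769, -5.3783, -4.0000)
step 5: θ'=-4.5000 (R=-1.5000) → pose (6.4458, -4.7140, -4.5000)
step 6: θ'=-3.2500 (R=-1.6000) → pose (7.8367, -5.9673, -3.2500)

(7.8367, -5.9673, -3.2500)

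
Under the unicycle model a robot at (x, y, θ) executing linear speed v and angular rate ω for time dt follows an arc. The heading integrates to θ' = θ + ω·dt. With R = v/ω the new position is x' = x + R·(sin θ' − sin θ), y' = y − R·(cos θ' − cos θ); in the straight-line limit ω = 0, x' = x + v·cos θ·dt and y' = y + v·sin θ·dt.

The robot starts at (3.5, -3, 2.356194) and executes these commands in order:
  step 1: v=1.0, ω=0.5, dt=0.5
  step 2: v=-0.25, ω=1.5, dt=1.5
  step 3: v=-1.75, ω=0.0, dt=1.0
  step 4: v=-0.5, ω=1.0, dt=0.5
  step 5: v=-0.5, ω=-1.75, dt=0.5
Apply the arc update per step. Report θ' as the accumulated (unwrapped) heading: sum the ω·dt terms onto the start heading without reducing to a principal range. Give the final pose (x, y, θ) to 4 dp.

(2.9608, -0.3295, 4.4812)

step 1: θ'=2.6062 (R=2.0000) → pose (3.1062, -2.6941, 2.6062)
step 2: θ'=4.8562 (R=-0.1667) → pose (3.3561, -2.5269, 4.8562)
step 3: θ'=4.8562 (straight) → pose (3.1053, -0.7949, 4.8562)
step 4: θ'=5.3562 (R=-0.5000) → pose (3.0104, -0.5665, 5.3562)
step 5: θ'=4.4812 (R=0.2857) → pose (2.9608, -0.3295, 4.4812)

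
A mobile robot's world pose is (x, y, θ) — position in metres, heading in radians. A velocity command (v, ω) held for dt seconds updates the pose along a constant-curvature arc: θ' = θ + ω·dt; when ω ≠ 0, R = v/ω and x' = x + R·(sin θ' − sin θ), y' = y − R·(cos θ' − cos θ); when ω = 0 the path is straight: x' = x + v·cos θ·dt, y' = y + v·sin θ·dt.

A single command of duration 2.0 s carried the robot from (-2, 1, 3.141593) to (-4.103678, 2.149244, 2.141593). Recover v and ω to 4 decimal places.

Δθ = 2.141593 − 3.141593 = -1.000000
ω = Δθ/dt = -1.000000/2.0 = -0.5000
R = Δx/(sin θ' − sin θ) = -2.5000
v = R·ω = -2.5000·-0.5000 = 1.2500

v = 1.2500, ω = -0.5000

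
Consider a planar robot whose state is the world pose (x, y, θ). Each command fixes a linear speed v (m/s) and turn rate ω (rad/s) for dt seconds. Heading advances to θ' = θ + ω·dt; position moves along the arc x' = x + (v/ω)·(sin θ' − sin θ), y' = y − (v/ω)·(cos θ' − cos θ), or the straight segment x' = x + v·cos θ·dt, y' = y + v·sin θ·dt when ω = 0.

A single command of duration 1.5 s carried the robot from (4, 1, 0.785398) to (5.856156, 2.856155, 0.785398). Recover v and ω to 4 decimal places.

v = 1.7500, ω = 0.0000

Δθ = 0.785398 − 0.785398 = 0.000000
ω = Δθ/dt = 0.000000/1.5 = 0.0000
ω = 0 → v = (Δx·cos θ + Δy·sin θ)/dt = 1.7500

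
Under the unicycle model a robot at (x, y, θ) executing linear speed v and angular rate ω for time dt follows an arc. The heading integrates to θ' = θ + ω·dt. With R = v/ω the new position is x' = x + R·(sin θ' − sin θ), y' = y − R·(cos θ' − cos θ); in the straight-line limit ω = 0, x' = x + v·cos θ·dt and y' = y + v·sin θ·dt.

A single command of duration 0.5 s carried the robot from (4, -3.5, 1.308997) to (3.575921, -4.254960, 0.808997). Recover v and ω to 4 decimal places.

v = -1.7500, ω = -1.0000

Δθ = 0.808997 − 1.308997 = -0.500000
ω = Δθ/dt = -0.500000/0.5 = -1.0000
R = −Δy/(cos θ' − cos θ) = 1.7500
v = R·ω = 1.7500·-1.0000 = -1.7500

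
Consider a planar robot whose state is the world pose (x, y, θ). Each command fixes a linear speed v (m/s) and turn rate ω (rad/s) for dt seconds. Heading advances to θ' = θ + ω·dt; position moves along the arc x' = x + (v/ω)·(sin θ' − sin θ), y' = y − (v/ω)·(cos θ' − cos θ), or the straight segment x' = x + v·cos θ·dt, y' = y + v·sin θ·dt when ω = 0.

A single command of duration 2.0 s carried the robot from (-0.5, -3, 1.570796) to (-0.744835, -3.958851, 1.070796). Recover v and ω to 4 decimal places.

Δθ = 1.070796 − 1.570796 = -0.500000
ω = Δθ/dt = -0.500000/2.0 = -0.2500
R = −Δy/(cos θ' − cos θ) = 2.0000
v = R·ω = 2.0000·-0.2500 = -0.5000

v = -0.5000, ω = -0.2500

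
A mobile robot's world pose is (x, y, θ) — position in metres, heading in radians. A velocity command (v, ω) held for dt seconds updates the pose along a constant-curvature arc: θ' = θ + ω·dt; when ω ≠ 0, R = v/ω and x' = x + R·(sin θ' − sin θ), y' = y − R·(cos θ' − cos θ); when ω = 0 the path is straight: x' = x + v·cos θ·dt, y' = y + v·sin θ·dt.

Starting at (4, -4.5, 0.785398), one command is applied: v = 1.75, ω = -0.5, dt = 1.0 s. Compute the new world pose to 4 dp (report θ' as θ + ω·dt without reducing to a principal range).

(5.4895, -3.6165, 0.2854)

θ' = 0.7854 + -0.5·1.0 = 0.2854
R = v/ω = 1.75/-0.5 = -3.5000
x' = 4 + -3.5000·(sin 0.2854 − sin 0.7854) = 5.4895
y' = -4.5 − -3.5000·(cos 0.2854 − cos 0.7854) = -3.6165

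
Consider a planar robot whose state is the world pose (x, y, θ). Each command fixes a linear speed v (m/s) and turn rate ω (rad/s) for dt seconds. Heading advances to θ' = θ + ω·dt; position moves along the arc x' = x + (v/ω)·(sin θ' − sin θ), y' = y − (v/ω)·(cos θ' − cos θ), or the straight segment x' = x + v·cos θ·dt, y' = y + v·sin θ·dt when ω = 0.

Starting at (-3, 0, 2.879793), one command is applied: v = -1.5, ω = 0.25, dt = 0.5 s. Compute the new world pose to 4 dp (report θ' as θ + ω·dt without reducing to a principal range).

(-2.2653, -0.1484, 3.0048)

θ' = 2.8798 + 0.25·0.5 = 3.0048
R = v/ω = -1.5/0.25 = -6.0000
x' = -3 + -6.0000·(sin 3.0048 − sin 2.8798) = -2.2653
y' = 0 − -6.0000·(cos 3.0048 − cos 2.8798) = -0.1484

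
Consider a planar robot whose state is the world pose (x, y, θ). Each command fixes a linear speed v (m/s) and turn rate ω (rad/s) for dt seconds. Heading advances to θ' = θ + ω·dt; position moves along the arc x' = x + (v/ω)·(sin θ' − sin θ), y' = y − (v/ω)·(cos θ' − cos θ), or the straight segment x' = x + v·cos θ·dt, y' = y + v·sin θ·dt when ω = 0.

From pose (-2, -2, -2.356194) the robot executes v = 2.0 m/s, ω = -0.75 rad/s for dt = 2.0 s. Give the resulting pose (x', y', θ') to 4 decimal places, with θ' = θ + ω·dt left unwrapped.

(-5.6331, -2.1287, -3.8562)

θ' = -2.3562 + -0.75·2.0 = -3.8562
R = v/ω = 2.0/-0.75 = -2.6667
x' = -2 + -2.6667·(sin -3.8562 − sin -2.3562) = -5.6331
y' = -2 − -2.6667·(cos -3.8562 − cos -2.3562) = -2.1287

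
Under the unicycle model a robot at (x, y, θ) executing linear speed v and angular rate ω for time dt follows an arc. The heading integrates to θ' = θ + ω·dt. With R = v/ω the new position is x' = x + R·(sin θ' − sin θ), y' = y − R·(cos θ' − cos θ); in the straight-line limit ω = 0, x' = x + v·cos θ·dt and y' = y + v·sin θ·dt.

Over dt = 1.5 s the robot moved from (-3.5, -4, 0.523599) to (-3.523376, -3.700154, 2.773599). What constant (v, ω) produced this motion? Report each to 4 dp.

Δθ = 2.773599 − 0.523599 = 2.250000
ω = Δθ/dt = 2.250000/1.5 = 1.5000
R = −Δy/(cos θ' − cos θ) = 0.1667
v = R·ω = 0.1667·1.5000 = 0.2500

v = 0.2500, ω = 1.5000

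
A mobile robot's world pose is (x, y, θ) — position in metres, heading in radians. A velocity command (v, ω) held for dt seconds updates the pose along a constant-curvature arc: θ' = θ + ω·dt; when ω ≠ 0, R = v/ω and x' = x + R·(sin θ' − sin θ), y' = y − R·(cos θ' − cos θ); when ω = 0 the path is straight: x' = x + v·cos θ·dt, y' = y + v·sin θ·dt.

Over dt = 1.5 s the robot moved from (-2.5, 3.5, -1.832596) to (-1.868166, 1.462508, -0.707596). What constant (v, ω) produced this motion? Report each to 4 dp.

Δθ = -0.707596 − -1.832596 = 1.125000
ω = Δθ/dt = 1.125000/1.5 = 0.7500
R = −Δy/(cos θ' − cos θ) = 2.0000
v = R·ω = 2.0000·0.7500 = 1.5000

v = 1.5000, ω = 0.7500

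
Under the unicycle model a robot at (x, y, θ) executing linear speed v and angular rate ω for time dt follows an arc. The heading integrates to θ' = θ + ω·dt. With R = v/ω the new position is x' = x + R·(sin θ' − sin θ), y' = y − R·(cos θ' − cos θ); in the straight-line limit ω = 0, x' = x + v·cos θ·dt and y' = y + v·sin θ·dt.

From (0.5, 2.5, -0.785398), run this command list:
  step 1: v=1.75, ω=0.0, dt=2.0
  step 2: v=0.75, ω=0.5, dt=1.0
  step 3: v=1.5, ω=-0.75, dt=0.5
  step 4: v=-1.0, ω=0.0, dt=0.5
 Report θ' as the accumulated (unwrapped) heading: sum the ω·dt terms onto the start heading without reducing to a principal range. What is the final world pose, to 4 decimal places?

step 1: θ'=-0.7854 (straight) → pose (2.9749, 0.0251, -0.7854)
step 2: θ'=-0.2854 (R=1.5000) → pose (3.6132, -0.3535, -0.2854)
step 3: θ'=-0.6604 (R=-2.0000) → pose (4.2770, -0.6931, -0.6604)
step 4: θ'=-0.6604 (straight) → pose (3.8821, -0.3864, -0.6604)

(3.8821, -0.3864, -0.6604)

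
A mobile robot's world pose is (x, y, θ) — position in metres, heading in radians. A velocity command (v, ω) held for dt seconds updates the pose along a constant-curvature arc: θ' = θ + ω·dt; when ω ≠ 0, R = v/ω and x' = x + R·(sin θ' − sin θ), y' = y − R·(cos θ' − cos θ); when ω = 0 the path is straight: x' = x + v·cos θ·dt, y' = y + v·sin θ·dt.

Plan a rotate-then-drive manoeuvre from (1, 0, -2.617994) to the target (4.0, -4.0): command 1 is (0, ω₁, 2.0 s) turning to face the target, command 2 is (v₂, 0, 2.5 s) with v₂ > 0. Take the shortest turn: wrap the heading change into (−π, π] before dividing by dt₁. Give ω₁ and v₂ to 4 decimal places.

heading to target = atan2(-4−0, 4−1) = -0.9273
Δθ = wrap(-0.9273 − -2.6180) = 1.6907; ω₁ = Δθ/dt₁ = 0.8453
distance = √((4−1)² + (-4−0)²) = 5.0000; v₂ = distance/dt₂ = 2.0000

ω₁ = 0.8453, v₂ = 2.0000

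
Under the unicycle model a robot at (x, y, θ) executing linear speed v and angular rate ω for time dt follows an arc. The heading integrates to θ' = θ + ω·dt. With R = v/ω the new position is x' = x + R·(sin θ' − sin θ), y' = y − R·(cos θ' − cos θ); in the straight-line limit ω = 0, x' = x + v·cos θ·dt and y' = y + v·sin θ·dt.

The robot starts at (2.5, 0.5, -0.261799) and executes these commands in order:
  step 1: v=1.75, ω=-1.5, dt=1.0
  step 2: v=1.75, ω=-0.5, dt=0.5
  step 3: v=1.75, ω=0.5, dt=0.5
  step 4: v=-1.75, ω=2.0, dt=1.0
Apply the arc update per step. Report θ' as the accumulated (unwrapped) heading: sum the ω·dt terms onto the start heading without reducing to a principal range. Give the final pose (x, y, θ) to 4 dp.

step 1: θ'=-1.7618 (R=-1.1667) → pose (3.3435, -0.8484, -1.7618)
step 2: θ'=-2.0118 (R=-3.5000) → pose (3.0723, -1.6779, -2.0118)
step 3: θ'=-1.7618 (R=3.5000) → pose (2.8011, -2.5074, -1.7618)
step 4: θ'=0.2382 (R=-0.8750) → pose (1.7355, -1.4910, 0.2382)

(1.7355, -1.4910, 0.2382)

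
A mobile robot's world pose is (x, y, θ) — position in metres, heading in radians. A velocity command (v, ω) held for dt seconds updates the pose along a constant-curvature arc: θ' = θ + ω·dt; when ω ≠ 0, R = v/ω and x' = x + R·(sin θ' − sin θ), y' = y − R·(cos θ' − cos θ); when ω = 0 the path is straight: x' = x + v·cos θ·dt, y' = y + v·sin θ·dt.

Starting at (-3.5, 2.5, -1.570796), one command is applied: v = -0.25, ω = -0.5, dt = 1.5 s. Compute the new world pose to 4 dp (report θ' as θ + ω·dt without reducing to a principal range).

(-3.3658, 2.8408, -2.3208)

θ' = -1.5708 + -0.5·1.5 = -2.3208
R = v/ω = -0.25/-0.5 = 0.5000
x' = -3.5 + 0.5000·(sin -2.3208 − sin -1.5708) = -3.3658
y' = 2.5 − 0.5000·(cos -2.3208 − cos -1.5708) = 2.8408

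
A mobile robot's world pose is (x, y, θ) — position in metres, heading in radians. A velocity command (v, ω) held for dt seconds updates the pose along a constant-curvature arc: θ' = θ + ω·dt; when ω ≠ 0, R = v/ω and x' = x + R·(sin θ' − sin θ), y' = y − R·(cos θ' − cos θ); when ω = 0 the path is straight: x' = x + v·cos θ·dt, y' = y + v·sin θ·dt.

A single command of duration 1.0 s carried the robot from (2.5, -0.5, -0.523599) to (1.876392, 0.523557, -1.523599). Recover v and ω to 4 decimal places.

v = -1.2500, ω = -1.0000

Δθ = -1.523599 − -0.523599 = -1.000000
ω = Δθ/dt = -1.000000/1.0 = -1.0000
R = −Δy/(cos θ' − cos θ) = 1.2500
v = R·ω = 1.2500·-1.0000 = -1.2500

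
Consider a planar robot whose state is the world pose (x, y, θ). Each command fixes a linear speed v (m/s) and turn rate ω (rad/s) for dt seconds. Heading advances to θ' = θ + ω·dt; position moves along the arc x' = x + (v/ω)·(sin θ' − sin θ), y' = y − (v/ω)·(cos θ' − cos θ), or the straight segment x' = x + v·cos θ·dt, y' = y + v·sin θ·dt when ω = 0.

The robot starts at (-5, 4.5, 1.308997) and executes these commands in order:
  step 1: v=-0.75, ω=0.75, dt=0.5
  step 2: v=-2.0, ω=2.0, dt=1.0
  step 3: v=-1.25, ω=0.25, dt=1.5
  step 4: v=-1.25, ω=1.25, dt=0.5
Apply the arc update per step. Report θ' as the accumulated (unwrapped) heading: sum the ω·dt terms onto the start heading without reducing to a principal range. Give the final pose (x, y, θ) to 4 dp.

step 1: θ'=1.6840 (R=-1.0000) → pose (-5.0277, 4.1282, 1.6840)
step 2: θ'=3.6840 (R=-1.0000) → pose (-3.5179, 3.3847, 3.6840)
step 3: θ'=4.0590 (R=-5.0000) → pose (-2.1287, 4.6276, 4.0590)
step 4: θ'=4.6840 (R=-1.0000) → pose (-1.9232, 5.2071, 4.6840)

(-1.9232, 5.2071, 4.6840)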